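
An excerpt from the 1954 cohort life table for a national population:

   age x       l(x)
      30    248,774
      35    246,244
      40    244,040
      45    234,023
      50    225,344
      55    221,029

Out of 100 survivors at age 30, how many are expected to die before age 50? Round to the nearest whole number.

The relevant probability is 1 − 225,344/248,774 = 0.094182.
Expected number = 100 × 0.094182 = 9.

9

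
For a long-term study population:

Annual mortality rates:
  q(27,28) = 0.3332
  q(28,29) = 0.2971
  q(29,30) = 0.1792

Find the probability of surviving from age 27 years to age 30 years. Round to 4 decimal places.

0.3847

Chaining the interval survival probabilities: (1 − 0.3332) × (1 − 0.2971) × (1 − 0.1792).
= 0.6668 × 0.7029 × 0.8208 = 0.384704.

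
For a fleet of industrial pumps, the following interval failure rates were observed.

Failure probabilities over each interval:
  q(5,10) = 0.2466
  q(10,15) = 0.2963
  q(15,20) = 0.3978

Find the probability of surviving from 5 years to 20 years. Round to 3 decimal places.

Survival from 5 to 20 is the product of surviving each interval: (1 − 0.2466) × (1 − 0.2963) × (1 − 0.3978).
= 0.7534 × 0.7037 × 0.6022 = 0.319267.

0.319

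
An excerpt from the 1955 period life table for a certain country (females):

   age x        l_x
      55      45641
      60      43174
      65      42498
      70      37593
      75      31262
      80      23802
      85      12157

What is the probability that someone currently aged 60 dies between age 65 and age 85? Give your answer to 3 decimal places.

We want 5|20q60 = (l_65 − l_85)/l_60.
This is the probability of reaching 65 but not 85, conditional on being alive at 60: (l_65 − l_85) / l_60.
= (42498 − 12157) / 43174 = 30341 / 43174 = 0.702761.

0.703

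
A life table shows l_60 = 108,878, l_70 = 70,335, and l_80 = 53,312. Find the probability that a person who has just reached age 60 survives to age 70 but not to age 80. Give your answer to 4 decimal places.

0.1563

We want 10|10q60 = (l_70 − l_80)/l_60.
This is the probability of reaching 70 but not 80, conditional on being alive at 60: (l_70 − l_80) / l_60.
= (70,335 − 53,312) / 108,878 = 17,023 / 108,878 = 0.156349.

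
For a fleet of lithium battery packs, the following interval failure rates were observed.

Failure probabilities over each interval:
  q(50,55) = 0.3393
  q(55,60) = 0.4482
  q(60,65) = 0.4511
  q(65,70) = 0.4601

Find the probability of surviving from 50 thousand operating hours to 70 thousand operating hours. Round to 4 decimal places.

0.1080

Chaining the interval survival probabilities: (1 − 0.3393) × (1 − 0.4482) × (1 − 0.4511) × (1 − 0.4601).
= 0.6607 × 0.5518 × 0.5489 × 0.5399 = 0.108042.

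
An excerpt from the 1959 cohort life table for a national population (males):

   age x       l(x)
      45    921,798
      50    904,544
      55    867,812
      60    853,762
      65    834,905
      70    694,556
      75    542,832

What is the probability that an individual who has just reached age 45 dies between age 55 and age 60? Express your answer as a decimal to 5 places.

This is the probability of reaching 55 but not 60, conditional on being alive at 45: (l(55) − l(60)) / l(45).
= (867,812 − 853,762) / 921,798 = 14,050 / 921,798 = 0.015242.

0.01524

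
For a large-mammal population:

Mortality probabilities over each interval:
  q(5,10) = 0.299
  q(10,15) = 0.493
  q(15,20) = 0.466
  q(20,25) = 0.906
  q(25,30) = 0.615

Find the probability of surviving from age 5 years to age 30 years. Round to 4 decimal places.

Survival from 5 to 30 is the product of surviving each interval: (1 − 0.299) × (1 − 0.493) × (1 − 0.466) × (1 − 0.906) × (1 − 0.615).
= 0.701 × 0.507 × 0.534 × 0.094 × 0.385 = 0.006868.

0.0069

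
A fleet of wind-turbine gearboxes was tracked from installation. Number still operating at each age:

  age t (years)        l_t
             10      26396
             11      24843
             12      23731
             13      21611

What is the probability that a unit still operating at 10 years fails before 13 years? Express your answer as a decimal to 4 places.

P(fail before 13 | operational at 10) = 1 − l_13/l_10 = 1 − 21611/26396 = (4785)/26396 = 0.181277.

0.1813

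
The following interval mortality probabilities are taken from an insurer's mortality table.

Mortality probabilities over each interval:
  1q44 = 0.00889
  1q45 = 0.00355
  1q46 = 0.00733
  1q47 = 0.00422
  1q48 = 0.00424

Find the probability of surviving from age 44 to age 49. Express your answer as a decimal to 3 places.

0.972

The overall survival probability is (1 − 0.00889) × (1 − 0.00355) × (1 − 0.00733) × (1 − 0.00422) × (1 − 0.00424).
= 0.99111 × 0.99645 × 0.99267 × 0.99578 × 0.99576 = 0.972076.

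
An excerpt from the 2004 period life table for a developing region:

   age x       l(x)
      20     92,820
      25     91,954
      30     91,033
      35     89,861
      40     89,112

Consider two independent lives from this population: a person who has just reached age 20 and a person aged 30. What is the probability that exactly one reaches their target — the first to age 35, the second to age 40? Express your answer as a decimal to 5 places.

0.05164

p₁ = l(35)/l(20) = 89,861/92,820 = 0.968121; p₂ = l(40)/l(30) = 89,112/91,033 = 0.978898.
P(exactly one) = p₁(1−p₂) + (1−p₁)p₂ = 0.020429 + 0.031206 = 0.051636.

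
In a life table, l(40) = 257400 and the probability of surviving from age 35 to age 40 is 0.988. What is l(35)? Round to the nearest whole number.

l(35) = l(40) / p = 257400 / 0.988 = 260526.

260526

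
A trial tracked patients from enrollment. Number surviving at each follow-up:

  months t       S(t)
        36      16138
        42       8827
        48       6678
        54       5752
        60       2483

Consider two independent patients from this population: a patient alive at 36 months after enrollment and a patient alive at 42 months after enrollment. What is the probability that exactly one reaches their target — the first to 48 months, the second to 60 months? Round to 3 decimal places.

p₁ = S(48)/S(36) = 6678/16138 = 0.413806; p₂ = S(60)/S(42) = 2483/8827 = 0.281296.
P(exactly one) = p₁(1−p₂) + (1−p₁)p₂ = 0.297404 + 0.164894 = 0.462298.

0.462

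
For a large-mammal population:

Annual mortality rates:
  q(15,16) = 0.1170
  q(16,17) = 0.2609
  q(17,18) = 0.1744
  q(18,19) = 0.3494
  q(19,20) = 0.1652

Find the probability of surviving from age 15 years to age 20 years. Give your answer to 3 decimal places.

0.293

P(survive 15→20) = (1 − 0.1170) × (1 − 0.2609) × (1 − 0.1744) × (1 − 0.3494) × (1 − 0.1652).
= 0.8830 × 0.7391 × 0.8256 × 0.6506 × 0.8348 = 0.292638.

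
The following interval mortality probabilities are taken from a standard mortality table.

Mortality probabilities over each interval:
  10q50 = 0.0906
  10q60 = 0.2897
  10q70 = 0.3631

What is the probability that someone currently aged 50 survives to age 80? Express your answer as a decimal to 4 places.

The overall survival probability is (1 − 0.0906) × (1 − 0.2897) × (1 − 0.3631).
= 0.9094 × 0.7103 × 0.6369 = 0.411404.

0.4114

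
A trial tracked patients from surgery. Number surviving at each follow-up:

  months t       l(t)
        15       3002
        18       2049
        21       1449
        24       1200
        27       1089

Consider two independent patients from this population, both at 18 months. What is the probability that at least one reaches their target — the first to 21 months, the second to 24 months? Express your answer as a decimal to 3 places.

0.879

p₁ = l(21)/l(18) = 1449/2049 = 0.707174; p₂ = l(24)/l(18) = 1200/2049 = 0.585652.
P(at least one) = 1 − (1−p₁)(1−p₂) = 1 − 0.292826 × 0.414348 = 0.878668.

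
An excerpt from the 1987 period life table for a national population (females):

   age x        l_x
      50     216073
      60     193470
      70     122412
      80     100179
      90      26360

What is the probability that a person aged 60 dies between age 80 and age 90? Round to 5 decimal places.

0.38155

We want 20|10q60 = (l_80 − l_90)/l_60.
This is the probability of reaching 80 but not 90, conditional on being alive at 60: (l_80 − l_90) / l_60.
= (100179 − 26360) / 193470 = 73819 / 193470 = 0.381553.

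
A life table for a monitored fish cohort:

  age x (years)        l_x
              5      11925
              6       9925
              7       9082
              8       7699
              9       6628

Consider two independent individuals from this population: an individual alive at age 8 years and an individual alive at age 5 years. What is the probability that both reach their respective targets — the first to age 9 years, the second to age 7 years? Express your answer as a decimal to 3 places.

0.656

p₁ = l_9/l_8 = 6628/7699 = 0.860891; p₂ = l_7/l_5 = 9082/11925 = 0.761593.
P(both) = p₁ × p₂ = 0.860891 × 0.761593 = 0.655649.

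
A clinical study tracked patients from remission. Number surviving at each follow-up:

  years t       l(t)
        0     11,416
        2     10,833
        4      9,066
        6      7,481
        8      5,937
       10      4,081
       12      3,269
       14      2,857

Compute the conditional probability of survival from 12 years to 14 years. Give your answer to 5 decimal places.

0.87397

The conditional survival probability is l(14)/l(12) = 2,857/3,269 = 0.873968.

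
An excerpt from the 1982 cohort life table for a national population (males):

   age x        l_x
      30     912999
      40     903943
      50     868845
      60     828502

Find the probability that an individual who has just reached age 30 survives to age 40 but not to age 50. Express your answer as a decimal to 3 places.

0.038

This is the probability of reaching 40 but not 50, conditional on being alive at 30: (l_40 − l_50) / l_30.
= (903943 − 868845) / 912999 = 35098 / 912999 = 0.038443.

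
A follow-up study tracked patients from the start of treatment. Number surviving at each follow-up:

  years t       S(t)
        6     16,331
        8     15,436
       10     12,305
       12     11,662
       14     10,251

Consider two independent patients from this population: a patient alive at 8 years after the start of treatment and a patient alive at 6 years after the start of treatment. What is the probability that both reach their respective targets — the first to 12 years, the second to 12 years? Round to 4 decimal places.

p₁ = S(12)/S(8) = 11,662/15,436 = 0.755507; p₂ = S(12)/S(6) = 11,662/16,331 = 0.714102.
P(both) = p₁ × p₂ = 0.755507 × 0.714102 = 0.539509.

0.5395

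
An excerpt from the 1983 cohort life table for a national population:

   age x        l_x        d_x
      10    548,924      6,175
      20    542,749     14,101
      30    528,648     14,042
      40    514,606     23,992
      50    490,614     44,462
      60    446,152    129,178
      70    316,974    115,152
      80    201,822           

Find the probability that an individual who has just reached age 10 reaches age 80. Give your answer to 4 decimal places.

0.3677

The conditional survival probability is l_80/l_10 = 201,822/548,924 = 0.367668.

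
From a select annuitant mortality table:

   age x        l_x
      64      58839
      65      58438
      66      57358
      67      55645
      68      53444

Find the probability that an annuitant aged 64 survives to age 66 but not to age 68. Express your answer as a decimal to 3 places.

We want 2|2q64 = (l_66 − l_68)/l_64.
This is the probability of reaching 66 but not 68, conditional on being alive at 64: (l_66 − l_68) / l_64.
= (57358 − 53444) / 58839 = 3914 / 58839 = 0.066521.

0.067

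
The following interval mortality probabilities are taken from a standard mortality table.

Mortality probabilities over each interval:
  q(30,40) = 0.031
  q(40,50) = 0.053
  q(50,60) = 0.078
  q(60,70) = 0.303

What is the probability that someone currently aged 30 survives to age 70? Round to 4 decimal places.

The overall survival probability is (1 − 0.031) × (1 − 0.053) × (1 − 0.078) × (1 − 0.303).
= 0.969 × 0.947 × 0.922 × 0.697 = 0.589709.

0.5897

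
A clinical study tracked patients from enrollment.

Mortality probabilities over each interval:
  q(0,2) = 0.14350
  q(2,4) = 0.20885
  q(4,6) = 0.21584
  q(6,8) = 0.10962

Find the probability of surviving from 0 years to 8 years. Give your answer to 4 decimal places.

0.4731

P(survive 0→8) = (1 − 0.14350) × (1 − 0.20885) × (1 − 0.21584) × (1 − 0.10962).
= 0.85650 × 0.79115 × 0.78416 × 0.89038 = 0.473115.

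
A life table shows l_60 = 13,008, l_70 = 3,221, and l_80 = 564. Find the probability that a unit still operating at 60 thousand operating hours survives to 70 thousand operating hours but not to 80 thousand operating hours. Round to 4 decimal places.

0.2043

This is the probability of reaching 70 but not 80, conditional on being operational at 60: (l_70 − l_80) / l_60.
= (3,221 − 564) / 13,008 = 2,657 / 13,008 = 0.204259.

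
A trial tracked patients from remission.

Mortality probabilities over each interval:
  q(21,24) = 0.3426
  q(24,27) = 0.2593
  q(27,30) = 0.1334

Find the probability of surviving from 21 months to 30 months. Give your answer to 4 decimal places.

0.4220

P(survive 21→30) = (1 − 0.3426) × (1 − 0.2593) × (1 − 0.1334).
= 0.6574 × 0.7407 × 0.8666 = 0.421979.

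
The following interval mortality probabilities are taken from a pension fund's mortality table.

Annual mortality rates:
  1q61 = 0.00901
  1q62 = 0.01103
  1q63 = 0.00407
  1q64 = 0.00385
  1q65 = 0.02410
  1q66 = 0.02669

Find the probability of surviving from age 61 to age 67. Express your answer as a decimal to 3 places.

0.924

Survival from 61 to 67 is the product of surviving each interval: (1 − 0.00901) × (1 − 0.01103) × (1 − 0.00407) × (1 − 0.00385) × (1 − 0.02410) × (1 − 0.02669).
= 0.99099 × 0.98897 × 0.99593 × 0.99615 × 0.97590 × 0.97331 = 0.923554.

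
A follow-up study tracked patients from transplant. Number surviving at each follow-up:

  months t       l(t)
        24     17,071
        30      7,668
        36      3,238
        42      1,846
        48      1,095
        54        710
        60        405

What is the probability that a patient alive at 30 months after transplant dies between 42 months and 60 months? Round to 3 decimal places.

0.188

This is the probability of reaching 42 but not 60, conditional on being alive at 30: (l(42) − l(60)) / l(30).
= (1,846 − 405) / 7,668 = 1,441 / 7,668 = 0.187924.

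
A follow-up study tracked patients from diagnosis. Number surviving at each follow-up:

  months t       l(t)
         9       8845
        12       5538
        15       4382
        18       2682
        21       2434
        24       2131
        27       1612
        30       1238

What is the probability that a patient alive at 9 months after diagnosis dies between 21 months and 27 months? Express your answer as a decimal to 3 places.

This is the probability of reaching 21 but not 27, conditional on being alive at 9: (l(21) − l(27)) / l(9).
= (2434 − 1612) / 8845 = 822 / 8845 = 0.092934.

0.093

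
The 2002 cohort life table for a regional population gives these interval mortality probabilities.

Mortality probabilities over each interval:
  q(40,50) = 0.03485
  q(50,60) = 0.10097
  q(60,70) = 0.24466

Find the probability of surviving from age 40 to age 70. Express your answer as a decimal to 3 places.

Survival from 40 to 70 is the product of surviving each interval: (1 − 0.03485) × (1 − 0.10097) × (1 − 0.24466).
= 0.96515 × 0.89903 × 0.75534 = 0.655408.

0.655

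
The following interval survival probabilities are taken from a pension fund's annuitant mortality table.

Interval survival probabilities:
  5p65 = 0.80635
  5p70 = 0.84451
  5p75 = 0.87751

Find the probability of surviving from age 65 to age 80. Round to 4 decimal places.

15p65 = 0.80635 × 0.84451 × 0.87751.
= 0.597559.

0.5976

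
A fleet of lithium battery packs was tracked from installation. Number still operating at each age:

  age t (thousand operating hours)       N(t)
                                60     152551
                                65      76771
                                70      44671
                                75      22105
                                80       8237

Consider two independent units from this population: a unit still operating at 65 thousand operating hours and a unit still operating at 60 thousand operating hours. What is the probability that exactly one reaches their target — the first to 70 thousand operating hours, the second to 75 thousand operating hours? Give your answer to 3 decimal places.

0.558

p₁ = N(70)/N(65) = 44671/76771 = 0.581873; p₂ = N(75)/N(60) = 22105/152551 = 0.144902.
P(exactly one) = p₁(1−p₂) + (1−p₁)p₂ = 0.497558 + 0.060587 = 0.558146.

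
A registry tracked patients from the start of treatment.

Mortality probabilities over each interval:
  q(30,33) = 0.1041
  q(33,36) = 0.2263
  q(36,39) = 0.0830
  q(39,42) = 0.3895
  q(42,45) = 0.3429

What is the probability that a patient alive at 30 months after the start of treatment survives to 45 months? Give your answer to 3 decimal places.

The overall survival probability is (1 − 0.1041) × (1 − 0.2263) × (1 − 0.0830) × (1 − 0.3895) × (1 − 0.3429).
= 0.8959 × 0.7737 × 0.9170 × 0.6105 × 0.6571 = 0.254987.

0.255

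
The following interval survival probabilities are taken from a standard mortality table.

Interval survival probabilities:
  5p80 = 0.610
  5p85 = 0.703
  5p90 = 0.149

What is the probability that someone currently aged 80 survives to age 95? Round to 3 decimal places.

0.064

15p80 = 0.610 × 0.703 × 0.149.
= 0.063896.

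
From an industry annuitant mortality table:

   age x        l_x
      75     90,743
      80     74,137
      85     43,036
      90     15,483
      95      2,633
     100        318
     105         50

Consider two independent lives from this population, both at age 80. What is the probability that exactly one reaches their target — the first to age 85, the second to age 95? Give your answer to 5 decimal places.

p₁ = l_85/l_80 = 43,036/74,137 = 0.580493; p₂ = l_95/l_80 = 2,633/74,137 = 0.035515.
P(exactly one) = p₁(1−p₂) + (1−p₁)p₂ = 0.559877 + 0.014899 = 0.574776.

0.57478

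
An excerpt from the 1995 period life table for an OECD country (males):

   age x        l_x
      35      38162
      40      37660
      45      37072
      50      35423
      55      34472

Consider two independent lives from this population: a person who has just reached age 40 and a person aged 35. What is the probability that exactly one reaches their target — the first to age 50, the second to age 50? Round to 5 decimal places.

p₁ = l_50/l_40 = 35423/37660 = 0.940600; p₂ = l_50/l_35 = 35423/38162 = 0.928227.
P(exactly one) = p₁(1−p₂) + (1−p₁)p₂ = 0.067510 + 0.055137 = 0.122646.

0.12265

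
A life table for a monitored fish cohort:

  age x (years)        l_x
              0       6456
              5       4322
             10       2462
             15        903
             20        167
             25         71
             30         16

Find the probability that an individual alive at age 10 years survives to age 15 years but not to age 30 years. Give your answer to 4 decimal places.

This is the probability of reaching 15 but not 30, conditional on being alive at 10: (l_15 − l_30) / l_10.
= (903 − 16) / 2462 = 887 / 2462 = 0.360276.

0.3603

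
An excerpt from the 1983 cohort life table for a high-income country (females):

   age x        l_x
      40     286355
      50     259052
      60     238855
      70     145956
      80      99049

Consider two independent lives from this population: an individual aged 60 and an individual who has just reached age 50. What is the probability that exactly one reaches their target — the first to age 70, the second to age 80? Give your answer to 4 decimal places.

0.5261

p₁ = l_70/l_60 = 145956/238855 = 0.611065; p₂ = l_80/l_50 = 99049/259052 = 0.382352.
P(exactly one) = p₁(1−p₂) + (1−p₁)p₂ = 0.377423 + 0.148710 = 0.526133.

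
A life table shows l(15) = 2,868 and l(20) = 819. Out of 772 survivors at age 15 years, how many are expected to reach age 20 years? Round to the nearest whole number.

220

The relevant probability is 819/2,868 = 0.285565.
Expected number = 772 × 0.285565 = 220.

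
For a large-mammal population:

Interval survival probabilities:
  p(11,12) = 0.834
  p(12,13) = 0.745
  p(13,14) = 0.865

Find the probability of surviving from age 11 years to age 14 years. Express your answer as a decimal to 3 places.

Survival from 11 to 14 is the product of surviving each interval: 0.834 × 0.745 × 0.865.
= 0.537450.

0.537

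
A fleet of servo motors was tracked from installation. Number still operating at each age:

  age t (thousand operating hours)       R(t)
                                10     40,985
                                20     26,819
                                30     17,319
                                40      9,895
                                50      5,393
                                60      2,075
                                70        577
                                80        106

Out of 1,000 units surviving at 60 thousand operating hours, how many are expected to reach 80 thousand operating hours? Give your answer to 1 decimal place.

51.1

The relevant probability is 106/2,075 = 0.051084.
Expected number = 1,000 × 0.051084 = 51.1.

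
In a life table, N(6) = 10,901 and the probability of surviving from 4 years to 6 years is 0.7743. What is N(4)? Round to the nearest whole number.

14079

N(4) = N(6) / p = 10,901 / 0.7743 = 14079.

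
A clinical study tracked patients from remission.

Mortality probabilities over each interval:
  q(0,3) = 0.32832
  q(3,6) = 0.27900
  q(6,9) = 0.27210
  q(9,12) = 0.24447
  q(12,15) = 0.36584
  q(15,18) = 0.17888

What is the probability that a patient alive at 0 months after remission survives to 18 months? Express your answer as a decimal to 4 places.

Survival from 0 to 18 is the product of surviving each interval: (1 − 0.32832) × (1 − 0.27900) × (1 − 0.27210) × (1 − 0.24447) × (1 − 0.36584) × (1 − 0.17888).
= 0.67168 × 0.72100 × 0.72790 × 0.75553 × 0.63416 × 0.82112 = 0.138684.

0.1387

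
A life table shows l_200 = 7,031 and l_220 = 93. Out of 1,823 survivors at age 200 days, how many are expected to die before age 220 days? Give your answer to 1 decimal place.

1798.9

The relevant probability is 1 − 93/7,031 = 0.986773.
Expected number = 1,823 × 0.986773 = 1798.9.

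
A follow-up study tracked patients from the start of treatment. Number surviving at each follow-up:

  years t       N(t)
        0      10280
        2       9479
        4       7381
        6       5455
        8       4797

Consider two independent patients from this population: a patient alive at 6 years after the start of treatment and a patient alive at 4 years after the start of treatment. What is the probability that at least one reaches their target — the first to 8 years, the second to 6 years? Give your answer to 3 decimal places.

0.969

p₁ = N(8)/N(6) = 4797/5455 = 0.879377; p₂ = N(6)/N(4) = 5455/7381 = 0.739060.
P(at least one) = 1 − (1−p₁)(1−p₂) = 1 − 0.120623 × 0.260940 = 0.968525.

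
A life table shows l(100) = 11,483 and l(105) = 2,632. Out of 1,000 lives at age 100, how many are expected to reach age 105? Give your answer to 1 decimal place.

229.2

The relevant probability is 2,632/11,483 = 0.229208.
Expected number = 1,000 × 0.229208 = 229.2.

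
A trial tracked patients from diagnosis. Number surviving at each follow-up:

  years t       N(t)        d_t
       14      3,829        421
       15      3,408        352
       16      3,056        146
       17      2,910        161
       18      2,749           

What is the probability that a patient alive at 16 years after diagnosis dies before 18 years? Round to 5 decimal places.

0.10046

P(die before 18 | alive at 16) = 1 − N(18)/N(16) = 1 − 2,749/3,056 = (307)/3,056 = 0.100458.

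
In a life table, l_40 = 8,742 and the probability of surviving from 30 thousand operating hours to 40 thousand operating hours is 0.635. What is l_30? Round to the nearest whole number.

13767

l_30 = l_40 / p = 8,742 / 0.635 = 13767.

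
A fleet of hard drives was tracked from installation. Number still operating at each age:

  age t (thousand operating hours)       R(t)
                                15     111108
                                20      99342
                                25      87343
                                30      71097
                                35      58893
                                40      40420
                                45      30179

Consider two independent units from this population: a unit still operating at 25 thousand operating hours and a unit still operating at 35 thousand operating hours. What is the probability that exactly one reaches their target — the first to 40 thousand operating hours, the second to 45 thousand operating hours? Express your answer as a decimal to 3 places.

0.501

p₁ = R(40)/R(25) = 40420/87343 = 0.462773; p₂ = R(45)/R(35) = 30179/58893 = 0.512438.
P(exactly one) = p₁(1−p₂) + (1−p₁)p₂ = 0.225631 + 0.275296 = 0.500926.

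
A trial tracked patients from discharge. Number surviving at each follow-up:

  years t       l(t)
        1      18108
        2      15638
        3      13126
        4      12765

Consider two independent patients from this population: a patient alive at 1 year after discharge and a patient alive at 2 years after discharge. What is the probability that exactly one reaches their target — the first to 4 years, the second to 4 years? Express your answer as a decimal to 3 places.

p₁ = l(4)/l(1) = 12765/18108 = 0.704937; p₂ = l(4)/l(2) = 12765/15638 = 0.816281.
P(exactly one) = p₁(1−p₂) + (1−p₁)p₂ = 0.129510 + 0.240854 = 0.370365.

0.370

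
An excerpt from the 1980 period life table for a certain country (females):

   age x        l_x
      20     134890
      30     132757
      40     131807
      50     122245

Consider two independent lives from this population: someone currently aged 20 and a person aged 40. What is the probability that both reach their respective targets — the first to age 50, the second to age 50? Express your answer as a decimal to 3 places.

p₁ = l_50/l_20 = 122245/134890 = 0.906257; p₂ = l_50/l_40 = 122245/131807 = 0.927455.
P(both) = p₁ × p₂ = 0.906257 × 0.927455 = 0.840513.

0.841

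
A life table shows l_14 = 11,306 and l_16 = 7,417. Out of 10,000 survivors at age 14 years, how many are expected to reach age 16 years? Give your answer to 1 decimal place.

The relevant probability is 7,417/11,306 = 0.656023.
Expected number = 10,000 × 0.656023 = 6560.2.

6560.2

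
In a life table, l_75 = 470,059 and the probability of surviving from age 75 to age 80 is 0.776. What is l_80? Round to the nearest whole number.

l_80 = l_75 × p = 470,059 × 0.776 = 364766.

364766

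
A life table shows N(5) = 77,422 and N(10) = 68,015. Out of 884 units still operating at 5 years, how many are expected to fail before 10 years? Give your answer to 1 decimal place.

The relevant probability is 1 − 68,015/77,422 = 0.121503.
Expected number = 884 × 0.121503 = 107.4.

107.4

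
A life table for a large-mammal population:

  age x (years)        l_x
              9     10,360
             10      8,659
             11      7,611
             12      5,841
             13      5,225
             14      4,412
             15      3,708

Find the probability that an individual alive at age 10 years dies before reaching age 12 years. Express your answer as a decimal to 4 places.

0.3254

P(die before 12 | alive at 10) = 1 − l_12/l_10 = 1 − 5,841/8,659 = (2,818)/8,659 = 0.325442.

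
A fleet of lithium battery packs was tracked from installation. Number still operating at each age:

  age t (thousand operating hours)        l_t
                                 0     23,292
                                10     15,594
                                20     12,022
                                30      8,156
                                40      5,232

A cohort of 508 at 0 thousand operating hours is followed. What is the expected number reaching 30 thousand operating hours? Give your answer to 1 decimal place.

177.9

The relevant probability is 8,156/23,292 = 0.350163.
Expected number = 508 × 0.350163 = 177.9.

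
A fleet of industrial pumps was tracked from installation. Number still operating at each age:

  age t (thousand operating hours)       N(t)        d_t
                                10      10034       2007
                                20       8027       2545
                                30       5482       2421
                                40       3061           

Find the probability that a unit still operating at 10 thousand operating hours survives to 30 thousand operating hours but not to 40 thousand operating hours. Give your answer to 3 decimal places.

0.241

This is the probability of reaching 30 but not 40, conditional on being operational at 10: (N(30) − N(40)) / N(10).
= (5482 − 3061) / 10034 = 2421 / 10034 = 0.241280.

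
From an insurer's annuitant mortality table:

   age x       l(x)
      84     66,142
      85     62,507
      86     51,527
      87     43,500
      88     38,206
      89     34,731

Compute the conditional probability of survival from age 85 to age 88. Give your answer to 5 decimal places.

0.61123

The conditional survival probability is l(88)/l(85) = 38,206/62,507 = 0.611228.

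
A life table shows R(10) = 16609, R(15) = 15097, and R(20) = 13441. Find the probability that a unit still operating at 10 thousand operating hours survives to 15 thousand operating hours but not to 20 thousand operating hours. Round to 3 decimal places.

This is the probability of reaching 15 but not 20, conditional on being operational at 10: (R(15) − R(20)) / R(10).
= (15097 − 13441) / 16609 = 1656 / 16609 = 0.099705.

0.100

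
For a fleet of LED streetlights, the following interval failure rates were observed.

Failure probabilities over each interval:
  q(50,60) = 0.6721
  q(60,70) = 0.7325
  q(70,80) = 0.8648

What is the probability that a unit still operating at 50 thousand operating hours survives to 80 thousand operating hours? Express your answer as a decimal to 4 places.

0.0119

Survival from 50 to 80 is the product of surviving each interval: (1 − 0.6721) × (1 − 0.7325) × (1 − 0.8648).
= 0.3279 × 0.2675 × 0.1352 = 0.011859.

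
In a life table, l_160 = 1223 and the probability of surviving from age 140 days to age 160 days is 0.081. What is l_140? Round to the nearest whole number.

15099

l_140 = l_160 / p = 1223 / 0.081 = 15099.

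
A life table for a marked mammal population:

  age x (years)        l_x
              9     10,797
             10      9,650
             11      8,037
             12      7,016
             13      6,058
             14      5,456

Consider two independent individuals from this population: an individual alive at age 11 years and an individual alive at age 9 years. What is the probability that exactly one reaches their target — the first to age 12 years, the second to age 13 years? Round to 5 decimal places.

p₁ = l_12/l_11 = 7,016/8,037 = 0.872963; p₂ = l_13/l_9 = 6,058/10,797 = 0.561082.
P(exactly one) = p₁(1−p₂) + (1−p₁)p₂ = 0.383159 + 0.071278 = 0.454437.

0.45444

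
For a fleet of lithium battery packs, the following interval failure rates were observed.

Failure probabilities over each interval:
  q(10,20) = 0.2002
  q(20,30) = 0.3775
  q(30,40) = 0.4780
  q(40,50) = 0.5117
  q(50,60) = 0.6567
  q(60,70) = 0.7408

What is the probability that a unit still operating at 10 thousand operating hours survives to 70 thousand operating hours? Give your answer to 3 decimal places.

Chaining the interval survival probabilities: (1 − 0.2002) × (1 − 0.3775) × (1 − 0.4780) × (1 − 0.5117) × (1 − 0.6567) × (1 − 0.7408).
= 0.7998 × 0.6225 × 0.5220 × 0.4883 × 0.3433 × 0.2592 = 0.011292.

0.011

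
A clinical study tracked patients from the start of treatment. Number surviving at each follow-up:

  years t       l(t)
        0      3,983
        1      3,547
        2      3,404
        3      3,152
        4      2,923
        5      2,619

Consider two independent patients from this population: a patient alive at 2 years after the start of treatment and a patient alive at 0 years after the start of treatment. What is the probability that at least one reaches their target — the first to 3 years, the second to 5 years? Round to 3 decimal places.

0.975

p₁ = l(3)/l(2) = 3,152/3,404 = 0.925969; p₂ = l(5)/l(0) = 2,619/3,983 = 0.657545.
P(at least one) = 1 − (1−p₁)(1−p₂) = 1 − 0.074031 × 0.342455 = 0.974648.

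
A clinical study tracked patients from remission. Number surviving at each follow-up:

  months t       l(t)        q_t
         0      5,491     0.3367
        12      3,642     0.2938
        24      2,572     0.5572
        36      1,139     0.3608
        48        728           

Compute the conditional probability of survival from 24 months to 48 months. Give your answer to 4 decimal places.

The conditional survival probability is l(48)/l(24) = 728/2,572 = 0.283048.

0.2830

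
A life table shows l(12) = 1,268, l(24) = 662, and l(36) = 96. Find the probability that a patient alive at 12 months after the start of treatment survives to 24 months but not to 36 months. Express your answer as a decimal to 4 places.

0.4464

This is the probability of reaching 24 but not 36, conditional on being alive at 12: (l(24) − l(36)) / l(12).
= (662 − 96) / 1,268 = 566 / 1,268 = 0.446372.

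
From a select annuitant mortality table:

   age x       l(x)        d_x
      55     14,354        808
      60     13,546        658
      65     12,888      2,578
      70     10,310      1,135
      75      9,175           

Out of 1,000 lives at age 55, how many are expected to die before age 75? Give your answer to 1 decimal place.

360.8

The relevant probability is 1 − 9,175/14,354 = 0.360805.
Expected number = 1,000 × 0.360805 = 360.8.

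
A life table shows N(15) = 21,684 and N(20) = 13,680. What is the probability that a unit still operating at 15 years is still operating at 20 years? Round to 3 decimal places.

0.631

The conditional survival probability is N(20)/N(15) = 13,680/21,684 = 0.630880.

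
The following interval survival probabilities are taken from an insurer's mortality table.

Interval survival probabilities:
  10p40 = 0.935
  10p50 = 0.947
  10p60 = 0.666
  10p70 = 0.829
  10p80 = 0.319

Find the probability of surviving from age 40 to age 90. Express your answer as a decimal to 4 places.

0.1559

The overall survival probability is 0.935 × 0.947 × 0.666 × 0.829 × 0.319.
= 0.155948.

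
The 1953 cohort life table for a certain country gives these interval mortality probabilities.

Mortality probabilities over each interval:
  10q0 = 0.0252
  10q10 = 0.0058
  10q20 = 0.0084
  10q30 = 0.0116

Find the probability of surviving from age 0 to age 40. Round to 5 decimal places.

0.94986

40p0 = (1 − 0.0252) × (1 − 0.0058) × (1 − 0.0084) × (1 − 0.0116).
= 0.9748 × 0.9942 × 0.9916 × 0.9884 = 0.949858.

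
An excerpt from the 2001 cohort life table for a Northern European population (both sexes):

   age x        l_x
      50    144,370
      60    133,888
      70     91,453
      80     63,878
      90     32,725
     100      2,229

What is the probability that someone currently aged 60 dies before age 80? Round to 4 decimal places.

0.5229

P(die before 80 | alive at 60) = 1 − l_80/l_60 = 1 − 63,878/133,888 = (70,010)/133,888 = 0.522900.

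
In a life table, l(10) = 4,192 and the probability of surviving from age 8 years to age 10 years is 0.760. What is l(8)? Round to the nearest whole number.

5516

l(8) = l(10) / p = 4,192 / 0.760 = 5516.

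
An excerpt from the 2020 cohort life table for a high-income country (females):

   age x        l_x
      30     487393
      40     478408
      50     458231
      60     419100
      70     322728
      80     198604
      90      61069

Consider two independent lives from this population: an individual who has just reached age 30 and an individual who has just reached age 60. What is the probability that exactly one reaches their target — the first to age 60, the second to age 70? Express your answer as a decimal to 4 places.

0.3056

p₁ = l_60/l_30 = 419100/487393 = 0.859881; p₂ = l_70/l_60 = 322728/419100 = 0.770050.
P(exactly one) = p₁(1−p₂) + (1−p₁)p₂ = 0.197730 + 0.107899 = 0.305628.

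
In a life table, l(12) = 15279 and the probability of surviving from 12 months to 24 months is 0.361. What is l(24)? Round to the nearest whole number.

l(24) = l(12) × p = 15279 × 0.361 = 5516.

5516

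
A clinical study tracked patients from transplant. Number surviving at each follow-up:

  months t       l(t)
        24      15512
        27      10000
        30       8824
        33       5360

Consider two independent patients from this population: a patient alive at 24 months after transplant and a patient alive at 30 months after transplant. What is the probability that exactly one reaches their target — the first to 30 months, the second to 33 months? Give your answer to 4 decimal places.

p₁ = l(30)/l(24) = 8824/15512 = 0.568850; p₂ = l(33)/l(30) = 5360/8824 = 0.607434.
P(exactly one) = p₁(1−p₂) + (1−p₁)p₂ = 0.223311 + 0.261895 = 0.485206.

0.4852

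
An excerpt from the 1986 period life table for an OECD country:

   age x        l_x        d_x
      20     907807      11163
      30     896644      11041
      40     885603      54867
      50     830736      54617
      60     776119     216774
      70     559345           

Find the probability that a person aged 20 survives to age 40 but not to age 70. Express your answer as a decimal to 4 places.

This is the probability of reaching 40 but not 70, conditional on being alive at 20: (l_40 − l_70) / l_20.
= (885603 − 559345) / 907807 = 326258 / 907807 = 0.359391.

0.3594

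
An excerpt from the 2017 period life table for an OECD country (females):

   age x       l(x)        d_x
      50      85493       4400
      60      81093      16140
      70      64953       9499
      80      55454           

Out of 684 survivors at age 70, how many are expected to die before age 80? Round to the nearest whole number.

100

The relevant probability is 1 − 55454/64953 = 0.146244.
Expected number = 684 × 0.146244 = 100.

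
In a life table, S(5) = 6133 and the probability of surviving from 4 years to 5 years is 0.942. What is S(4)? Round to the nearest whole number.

S(4) = S(5) / p = 6133 / 0.942 = 6511.

6511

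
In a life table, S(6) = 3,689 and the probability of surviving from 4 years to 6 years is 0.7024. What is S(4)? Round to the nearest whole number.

S(4) = S(6) / p = 3,689 / 0.7024 = 5252.

5252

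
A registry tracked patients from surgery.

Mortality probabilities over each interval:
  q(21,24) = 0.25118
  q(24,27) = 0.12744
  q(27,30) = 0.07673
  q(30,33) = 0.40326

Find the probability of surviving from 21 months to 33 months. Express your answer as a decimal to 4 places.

0.3600

Chaining the interval survival probabilities: (1 − 0.25118) × (1 − 0.12744) × (1 − 0.07673) × (1 − 0.40326).
= 0.74882 × 0.87256 × 0.92327 × 0.59674 = 0.359987.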